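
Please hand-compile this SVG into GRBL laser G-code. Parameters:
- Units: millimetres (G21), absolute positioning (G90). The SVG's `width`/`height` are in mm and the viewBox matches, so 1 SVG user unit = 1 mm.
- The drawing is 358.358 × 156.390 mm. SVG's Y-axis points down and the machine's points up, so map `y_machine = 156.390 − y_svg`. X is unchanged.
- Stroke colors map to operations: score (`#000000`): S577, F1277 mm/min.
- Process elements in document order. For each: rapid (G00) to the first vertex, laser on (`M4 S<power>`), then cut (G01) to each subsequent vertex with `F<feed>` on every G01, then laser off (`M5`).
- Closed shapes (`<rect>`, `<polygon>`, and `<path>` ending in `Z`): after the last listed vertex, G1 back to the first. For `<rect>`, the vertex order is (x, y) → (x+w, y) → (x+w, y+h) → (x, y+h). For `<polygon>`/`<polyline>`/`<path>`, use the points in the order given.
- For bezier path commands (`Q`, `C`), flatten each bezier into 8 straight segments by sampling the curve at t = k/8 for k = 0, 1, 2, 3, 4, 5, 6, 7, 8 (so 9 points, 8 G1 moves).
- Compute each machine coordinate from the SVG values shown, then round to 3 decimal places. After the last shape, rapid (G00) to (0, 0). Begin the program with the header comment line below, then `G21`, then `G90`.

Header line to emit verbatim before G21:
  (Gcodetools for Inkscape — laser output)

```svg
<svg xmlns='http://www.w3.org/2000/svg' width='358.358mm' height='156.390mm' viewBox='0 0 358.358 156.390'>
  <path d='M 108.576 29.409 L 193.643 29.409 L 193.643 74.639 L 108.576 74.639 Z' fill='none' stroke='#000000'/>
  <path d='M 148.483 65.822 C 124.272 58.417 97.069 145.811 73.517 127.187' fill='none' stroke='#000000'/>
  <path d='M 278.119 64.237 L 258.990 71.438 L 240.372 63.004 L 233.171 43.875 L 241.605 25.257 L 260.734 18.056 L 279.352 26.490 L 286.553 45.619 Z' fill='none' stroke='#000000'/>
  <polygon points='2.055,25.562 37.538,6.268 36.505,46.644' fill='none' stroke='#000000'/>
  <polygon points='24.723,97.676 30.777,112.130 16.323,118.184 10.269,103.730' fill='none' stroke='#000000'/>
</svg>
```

(Gcodetools for Inkscape — laser output)
G21
G90
G00 X108.576 Y126.981
M4 S577
G01 X193.643 Y126.981 F1277
G01 X193.643 Y81.751 F1277
G01 X108.576 Y81.751 F1277
G01 X108.576 Y126.981 F1277
M5
G00 X148.483 Y90.568
M4 S577
G01 X139.277 Y89.293 F1277
G01 X129.868 Y81.485 F1277
G01 X120.334 Y69.495 F1277
G01 X110.753 Y55.678 F1277
G01 X101.203 Y42.387 F1277
G01 X91.762 Y31.976 F1277
G01 X82.507 Y26.796 F1277
G01 X73.517 Y29.203 F1277
M5
G00 X278.119 Y92.153
M4 S577
G01 X258.990 Y84.952 F1277
G01 X240.372 Y93.386 F1277
G01 X233.171 Y112.515 F1277
G01 X241.605 Y131.133 F1277
G01 X260.734 Y138.334 F1277
G01 X279.352 Y129.900 F1277
G01 X286.553 Y110.771 F1277
G01 X278.119 Y92.153 F1277
M5
G00 X2.055 Y130.828
M4 S577
G01 X37.538 Y150.122 F1277
G01 X36.505 Y109.746 F1277
G01 X2.055 Y130.828 F1277
M5
G00 X24.723 Y58.714
M4 S577
G01 X30.777 Y44.260 F1277
G01 X16.323 Y38.206 F1277
G01 X10.269 Y52.660 F1277
G01 X24.723 Y58.714 F1277
M5
G00 X0.000 Y0.000

viewBox `0 0 358.358 156.390` with mm width/height → 1 unit = 1 mm. Flip: y_m = 156.390 − y_svg.

**Shape 1** — `<path>` rectangle, stroke `#000000` → score (S577, F1277). Machine vertices: (108.576,126.981) → (193.643,126.981) → (193.643,81.751) → (108.576,81.751) → (108.576,126.981). Closed: final G1 returns to the first vertex.

**Shape 2** — `<path>` cubic bezier, stroke `#000000` → score (S577, F1277). Control points (SVG): P0=(148.483,65.822), P1=(124.272,58.417), P2=(97.069,145.811), P3=(73.517,127.187); sampled at t=k/8. Machine vertices: (148.483,90.568) → (139.277,89.293) → (129.868,81.485) → (120.334,69.495) → (110.753,55.678) → (101.203,42.387) → (91.762,31.976) → (82.507,26.796) → (73.517,29.203). Open path.

**Shape 3** — `<path>` regular polygon, stroke `#000000` → score (S577, F1277). Machine vertices: (278.119,92.153) → (258.990,84.952) → (240.372,93.386) → (233.171,112.515) → (241.605,131.133) → (260.734,138.334) → (279.352,129.900) → (286.553,110.771) → (278.119,92.153). Closed: final G1 returns to the first vertex.

**Shape 4** — `<polygon>` regular polygon, stroke `#000000` → score (S577, F1277). Machine vertices: (2.055,130.828) → (37.538,150.122) → (36.505,109.746) → (2.055,130.828). Closed: final G1 returns to the first vertex.

**Shape 5** — `<polygon>` regular polygon, stroke `#000000` → score (S577, F1277). Machine vertices: (24.723,58.714) → (30.777,44.260) → (16.323,38.206) → (10.269,52.660) → (24.723,58.714). Closed: final G1 returns to the first vertex.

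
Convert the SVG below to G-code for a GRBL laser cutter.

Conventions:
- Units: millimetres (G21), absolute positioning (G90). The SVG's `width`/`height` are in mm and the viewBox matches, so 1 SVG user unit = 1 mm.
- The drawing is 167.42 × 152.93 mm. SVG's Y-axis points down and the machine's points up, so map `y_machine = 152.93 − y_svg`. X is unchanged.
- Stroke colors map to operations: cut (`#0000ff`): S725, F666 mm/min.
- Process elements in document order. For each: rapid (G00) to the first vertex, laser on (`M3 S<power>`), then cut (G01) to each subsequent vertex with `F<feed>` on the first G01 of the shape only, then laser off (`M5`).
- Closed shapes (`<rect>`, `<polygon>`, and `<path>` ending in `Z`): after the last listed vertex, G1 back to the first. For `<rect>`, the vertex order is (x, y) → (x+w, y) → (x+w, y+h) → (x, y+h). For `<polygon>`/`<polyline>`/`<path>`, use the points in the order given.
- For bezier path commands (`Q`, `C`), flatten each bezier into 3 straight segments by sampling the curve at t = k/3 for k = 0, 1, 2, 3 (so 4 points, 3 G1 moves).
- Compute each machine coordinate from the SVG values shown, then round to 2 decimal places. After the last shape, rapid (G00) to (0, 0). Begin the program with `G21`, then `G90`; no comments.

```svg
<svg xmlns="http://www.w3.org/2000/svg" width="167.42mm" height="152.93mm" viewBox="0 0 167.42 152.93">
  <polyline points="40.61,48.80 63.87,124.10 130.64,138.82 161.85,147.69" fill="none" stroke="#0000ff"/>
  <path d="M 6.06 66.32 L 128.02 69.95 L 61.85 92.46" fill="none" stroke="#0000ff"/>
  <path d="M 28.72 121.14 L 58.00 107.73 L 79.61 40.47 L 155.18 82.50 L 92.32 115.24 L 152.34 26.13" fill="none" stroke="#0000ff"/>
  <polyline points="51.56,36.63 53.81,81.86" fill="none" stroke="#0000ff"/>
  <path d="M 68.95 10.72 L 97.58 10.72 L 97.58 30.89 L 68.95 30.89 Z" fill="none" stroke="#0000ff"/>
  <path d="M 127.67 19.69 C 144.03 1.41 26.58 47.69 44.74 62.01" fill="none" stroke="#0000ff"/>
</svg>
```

G21
G90
G00 X40.61 Y104.13
M3 S725
G01 X63.87 Y28.83 F666
G01 X130.64 Y14.11
G01 X161.85 Y5.24
M5
G00 X6.06 Y86.61
M3 S725
G01 X128.02 Y82.98 F666
G01 X61.85 Y60.47
M5
G00 X28.72 Y31.79
M3 S725
G01 X58.00 Y45.20 F666
G01 X79.61 Y112.46
G01 X155.18 Y70.43
G01 X92.32 Y37.69
G01 X152.34 Y126.80
M5
G00 X51.56 Y116.30
M3 S725
G01 X53.81 Y71.07 F666
M5
G00 X68.95 Y142.21
M3 S725
G01 X97.58 Y142.21 F666
G01 X97.58 Y122.04
G01 X68.95 Y122.04
G01 X68.95 Y142.21
M5
G00 X127.67 Y133.24
M3 S725
G01 X109.41 Y133.57 F666
G01 X61.80 Y112.32
G01 X44.74 Y90.92
M5
G00 X0.00 Y0.00

Since the viewBox matches the mm dimensions, user units are millimetres directly. The only transform is the Y-flip y_m = 152.93 − y_svg.

Shape 1 is a open polyline drawn with `<polyline>`. Its stroke #0000ff means cut at S725, F666. After flipping Y the toolpath is (40.61,104.13) → (63.87,28.83) → (130.64,14.11) → (161.85,5.24).

Shape 2 is a open polyline drawn with `<path>`. Its stroke #0000ff means cut at S725, F666. After flipping Y the toolpath is (6.06,86.61) → (128.02,82.98) → (61.85,60.47).

Shape 3 is a open polyline drawn with `<path>`. Its stroke #0000ff means cut at S725, F666. After flipping Y the toolpath is (28.72,31.79) → (58.00,45.20) → (79.61,112.46) → (155.18,70.43) → (92.32,37.69) → (152.34,126.80).

Shape 4 is a line segment drawn with `<polyline>`. Its stroke #0000ff means cut at S725, F666. After flipping Y the toolpath is (51.56,116.30) → (53.81,71.07).

Shape 5 is a rectangle drawn with `<path>`. Its stroke #0000ff means cut at S725, F666. After flipping Y the toolpath is (68.95,142.21) → (97.58,142.21) → (97.58,122.04) → (68.95,122.04) → (68.95,142.21), returning to the start.

Shape 6 is a cubic bezier drawn with `<path>`. Its stroke #0000ff means cut at S725, F666. After flipping Y the toolpath is (127.67,133.24) → (109.41,133.57) → (61.80,112.32) → (44.74,90.92).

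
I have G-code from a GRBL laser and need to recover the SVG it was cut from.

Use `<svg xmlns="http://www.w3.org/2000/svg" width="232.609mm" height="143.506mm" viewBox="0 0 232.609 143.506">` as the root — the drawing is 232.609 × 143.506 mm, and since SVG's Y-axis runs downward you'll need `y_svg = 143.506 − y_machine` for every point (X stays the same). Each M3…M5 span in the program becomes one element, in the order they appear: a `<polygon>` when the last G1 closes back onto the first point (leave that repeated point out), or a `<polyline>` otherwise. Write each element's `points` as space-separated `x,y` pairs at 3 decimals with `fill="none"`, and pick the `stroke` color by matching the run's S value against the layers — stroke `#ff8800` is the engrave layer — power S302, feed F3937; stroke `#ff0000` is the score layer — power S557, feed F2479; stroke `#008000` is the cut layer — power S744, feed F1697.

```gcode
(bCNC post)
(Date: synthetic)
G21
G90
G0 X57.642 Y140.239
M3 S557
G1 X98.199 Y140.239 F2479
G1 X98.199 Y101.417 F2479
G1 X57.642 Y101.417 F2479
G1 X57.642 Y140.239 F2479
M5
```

Each laser-on run becomes one SVG element. Flip Y back into SVG space with y_svg = 143.506 − y_machine. Every run uses S557, so all elements get stroke `#ff0000` (score).

Run 1: The run returns to its start, so emit a `<polygon>` with points (Y-flipped): 57.642,3.267 98.199,3.267 98.199,42.089 57.642,42.089.

<svg xmlns="http://www.w3.org/2000/svg" width="232.609mm" height="143.506mm" viewBox="0 0 232.609 143.506">
  <polygon points="57.642,3.267 98.199,3.267 98.199,42.089 57.642,42.089" fill="none" stroke="#ff0000"/>
</svg>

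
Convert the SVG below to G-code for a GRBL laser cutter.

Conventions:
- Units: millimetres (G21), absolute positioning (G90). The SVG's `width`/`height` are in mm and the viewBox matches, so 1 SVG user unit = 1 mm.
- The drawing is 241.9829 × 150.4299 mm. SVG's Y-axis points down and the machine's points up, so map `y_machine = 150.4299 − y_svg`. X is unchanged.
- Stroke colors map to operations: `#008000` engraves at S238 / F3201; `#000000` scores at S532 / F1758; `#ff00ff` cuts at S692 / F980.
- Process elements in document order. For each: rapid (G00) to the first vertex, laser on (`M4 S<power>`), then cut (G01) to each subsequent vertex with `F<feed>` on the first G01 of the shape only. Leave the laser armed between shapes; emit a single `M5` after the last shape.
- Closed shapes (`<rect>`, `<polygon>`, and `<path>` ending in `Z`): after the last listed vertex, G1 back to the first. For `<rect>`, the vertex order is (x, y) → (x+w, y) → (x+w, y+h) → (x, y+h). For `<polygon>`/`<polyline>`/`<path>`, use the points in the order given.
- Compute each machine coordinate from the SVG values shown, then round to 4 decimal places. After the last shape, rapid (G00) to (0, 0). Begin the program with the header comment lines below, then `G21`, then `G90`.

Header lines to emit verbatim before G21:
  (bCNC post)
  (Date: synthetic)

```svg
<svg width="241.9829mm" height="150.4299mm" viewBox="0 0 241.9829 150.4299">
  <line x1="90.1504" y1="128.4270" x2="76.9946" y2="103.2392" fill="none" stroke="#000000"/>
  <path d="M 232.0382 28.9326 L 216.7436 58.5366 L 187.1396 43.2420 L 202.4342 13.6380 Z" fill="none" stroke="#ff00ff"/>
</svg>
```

1 u = 1 mm; y_m = 150.4299 − y.

[1] `<line>` line segment, #000000→score S532 F1758: (90.1504,22.0029) → (76.9946,47.1907)

[2] `<path>` regular polygon, #ff00ff→cut S692 F980: (232.0382,121.4973) → (216.7436,91.8933) → (187.1396,107.1879) → (202.4342,136.7919) → (232.0382,121.4973) (closed)

(bCNC post)
(Date: synthetic)
G21
G90
G00 X90.1504 Y22.0029
M4 S532
G01 X76.9946 Y47.1907 F1758
G00 X232.0382 Y121.4973
M4 S692
G01 X216.7436 Y91.8933 F980
G01 X187.1396 Y107.1879
G01 X202.4342 Y136.7919
G01 X232.0382 Y121.4973
M5
G00 X0.0000 Y0.0000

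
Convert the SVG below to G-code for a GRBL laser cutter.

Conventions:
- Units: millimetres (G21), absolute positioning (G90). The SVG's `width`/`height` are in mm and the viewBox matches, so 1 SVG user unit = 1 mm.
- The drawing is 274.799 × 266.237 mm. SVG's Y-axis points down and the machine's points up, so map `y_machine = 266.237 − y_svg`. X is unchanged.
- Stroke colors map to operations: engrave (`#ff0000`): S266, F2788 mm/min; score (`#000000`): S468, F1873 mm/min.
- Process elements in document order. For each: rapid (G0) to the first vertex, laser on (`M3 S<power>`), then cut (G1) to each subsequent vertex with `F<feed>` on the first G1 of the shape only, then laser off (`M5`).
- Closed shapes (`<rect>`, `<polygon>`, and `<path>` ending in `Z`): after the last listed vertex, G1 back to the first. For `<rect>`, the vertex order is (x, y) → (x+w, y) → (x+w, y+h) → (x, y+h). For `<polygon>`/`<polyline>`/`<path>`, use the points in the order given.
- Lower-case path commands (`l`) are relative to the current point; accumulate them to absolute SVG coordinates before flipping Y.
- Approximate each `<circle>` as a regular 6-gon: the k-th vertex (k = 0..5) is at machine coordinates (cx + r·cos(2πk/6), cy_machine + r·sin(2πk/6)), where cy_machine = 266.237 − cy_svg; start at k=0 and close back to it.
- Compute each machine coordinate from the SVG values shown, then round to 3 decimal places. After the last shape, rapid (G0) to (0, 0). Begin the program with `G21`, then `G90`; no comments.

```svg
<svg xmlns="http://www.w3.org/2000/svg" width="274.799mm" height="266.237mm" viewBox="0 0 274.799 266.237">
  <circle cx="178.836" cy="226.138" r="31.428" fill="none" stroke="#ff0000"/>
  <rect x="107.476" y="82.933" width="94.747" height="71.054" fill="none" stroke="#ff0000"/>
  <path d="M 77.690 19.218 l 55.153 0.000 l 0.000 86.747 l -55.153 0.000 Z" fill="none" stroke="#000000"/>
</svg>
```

1 u = 1 mm; y_m = 266.237 − y.

[1] `<circle>` circle, #ff0000→engrave S266 F2788: (210.264,40.099) → (194.550,67.316) → (163.122,67.316) → (147.408,40.099) → (163.122,12.882) → (194.550,12.882) → (210.264,40.099) (closed)

[2] `<rect>` rectangle, #ff0000→engrave S266 F2788: (107.476,183.304) → (202.223,183.304) → (202.223,112.250) → (107.476,112.250) → (107.476,183.304) (closed)

[3] `<path>` rectangle, #000000→score S468 F1873: (77.690,247.019) → (132.843,247.019) → (132.843,160.272) → (77.690,160.272) → (77.690,247.019) (closed)

G21
G90
G0 X210.264 Y40.099
M3 S266
G1 X194.550 Y67.316 F2788
G1 X163.122 Y67.316
G1 X147.408 Y40.099
G1 X163.122 Y12.882
G1 X194.550 Y12.882
G1 X210.264 Y40.099
M5
G0 X107.476 Y183.304
M3 S266
G1 X202.223 Y183.304 F2788
G1 X202.223 Y112.250
G1 X107.476 Y112.250
G1 X107.476 Y183.304
M5
G0 X77.690 Y247.019
M3 S468
G1 X132.843 Y247.019 F1873
G1 X132.843 Y160.272
G1 X77.690 Y160.272
G1 X77.690 Y247.019
M5
G0 X0.000 Y0.000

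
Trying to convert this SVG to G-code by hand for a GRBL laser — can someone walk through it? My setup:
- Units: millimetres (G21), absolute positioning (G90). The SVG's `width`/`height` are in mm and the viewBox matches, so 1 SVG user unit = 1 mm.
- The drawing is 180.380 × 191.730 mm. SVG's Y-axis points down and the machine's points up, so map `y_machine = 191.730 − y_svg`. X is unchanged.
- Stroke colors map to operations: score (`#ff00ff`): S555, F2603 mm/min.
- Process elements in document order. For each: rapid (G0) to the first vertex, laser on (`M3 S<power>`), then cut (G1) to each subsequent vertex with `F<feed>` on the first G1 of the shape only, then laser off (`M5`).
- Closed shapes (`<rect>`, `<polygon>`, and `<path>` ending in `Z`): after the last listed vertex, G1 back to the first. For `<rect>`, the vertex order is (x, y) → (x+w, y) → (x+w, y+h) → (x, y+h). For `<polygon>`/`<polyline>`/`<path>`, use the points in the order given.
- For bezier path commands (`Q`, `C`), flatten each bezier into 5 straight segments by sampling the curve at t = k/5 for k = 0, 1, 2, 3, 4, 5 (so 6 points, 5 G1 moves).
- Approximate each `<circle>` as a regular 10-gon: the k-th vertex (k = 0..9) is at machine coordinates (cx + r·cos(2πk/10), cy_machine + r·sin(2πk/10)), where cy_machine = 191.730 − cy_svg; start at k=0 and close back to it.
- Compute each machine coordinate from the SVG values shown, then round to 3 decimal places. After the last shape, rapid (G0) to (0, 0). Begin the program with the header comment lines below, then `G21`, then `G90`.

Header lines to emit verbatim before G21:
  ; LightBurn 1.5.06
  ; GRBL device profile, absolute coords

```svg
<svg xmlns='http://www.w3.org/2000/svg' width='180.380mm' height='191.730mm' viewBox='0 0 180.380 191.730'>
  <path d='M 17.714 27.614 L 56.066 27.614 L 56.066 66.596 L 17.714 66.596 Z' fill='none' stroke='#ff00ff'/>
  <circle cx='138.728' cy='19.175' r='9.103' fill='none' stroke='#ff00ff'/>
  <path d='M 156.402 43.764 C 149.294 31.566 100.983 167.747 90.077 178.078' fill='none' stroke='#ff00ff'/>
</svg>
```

; LightBurn 1.5.06
; GRBL device profile, absolute coords
G21
G90
G0 X17.714 Y164.116
M3 S555
G1 X56.066 Y164.116 F2603
G1 X56.066 Y125.134
G1 X17.714 Y125.134
G1 X17.714 Y164.116
M5
G0 X147.831 Y172.555
M3 S555
G1 X146.092 Y177.906 F2603
G1 X141.541 Y181.212
G1 X135.915 Y181.212
G1 X131.364 Y177.906
G1 X129.625 Y172.555
G1 X131.364 Y167.204
G1 X135.915 Y163.898
G1 X141.541 Y163.898
G1 X146.092 Y167.204
G1 X147.831 Y172.555
M5
G0 X156.402 Y147.966
M3 S555
G1 X147.822 Y139.673 F2603
G1 X133.126 Y108.932
G1 X116.088 Y68.907
G1 X100.480 Y32.759
G1 X90.077 Y13.652
M5
G0 X0.000 Y0.000

Since the viewBox matches the mm dimensions, user units are millimetres directly. The only transform is the Y-flip y_m = 191.730 − y_svg.

Shape 1 is a rectangle drawn with `<path>`. Its stroke #ff00ff means score at S555, F2603. After flipping Y the toolpath is (17.714,164.116) → (56.066,164.116) → (56.066,125.134) → (17.714,125.134) → (17.714,164.116), returning to the start.

Shape 2 is a circle drawn with `<circle>`. Its stroke #ff00ff means score at S555, F2603. After flipping Y the toolpath is (147.831,172.555) → (146.092,177.906) → (141.541,181.212) → (135.915,181.212) → (131.364,177.906) → (129.625,172.555) → (131.364,167.204) → (135.915,163.898) → (141.541,163.898) → (146.092,167.204) → (147.831,172.555), returning to the start.

Shape 3 is a cubic bezier drawn with `<path>`. Its stroke #ff00ff means score at S555, F2603. After flipping Y the toolpath is (156.402,147.966) → (147.822,139.673) → (133.126,108.932) → (116.088,68.907) → (100.480,32.759) → (90.077,13.652).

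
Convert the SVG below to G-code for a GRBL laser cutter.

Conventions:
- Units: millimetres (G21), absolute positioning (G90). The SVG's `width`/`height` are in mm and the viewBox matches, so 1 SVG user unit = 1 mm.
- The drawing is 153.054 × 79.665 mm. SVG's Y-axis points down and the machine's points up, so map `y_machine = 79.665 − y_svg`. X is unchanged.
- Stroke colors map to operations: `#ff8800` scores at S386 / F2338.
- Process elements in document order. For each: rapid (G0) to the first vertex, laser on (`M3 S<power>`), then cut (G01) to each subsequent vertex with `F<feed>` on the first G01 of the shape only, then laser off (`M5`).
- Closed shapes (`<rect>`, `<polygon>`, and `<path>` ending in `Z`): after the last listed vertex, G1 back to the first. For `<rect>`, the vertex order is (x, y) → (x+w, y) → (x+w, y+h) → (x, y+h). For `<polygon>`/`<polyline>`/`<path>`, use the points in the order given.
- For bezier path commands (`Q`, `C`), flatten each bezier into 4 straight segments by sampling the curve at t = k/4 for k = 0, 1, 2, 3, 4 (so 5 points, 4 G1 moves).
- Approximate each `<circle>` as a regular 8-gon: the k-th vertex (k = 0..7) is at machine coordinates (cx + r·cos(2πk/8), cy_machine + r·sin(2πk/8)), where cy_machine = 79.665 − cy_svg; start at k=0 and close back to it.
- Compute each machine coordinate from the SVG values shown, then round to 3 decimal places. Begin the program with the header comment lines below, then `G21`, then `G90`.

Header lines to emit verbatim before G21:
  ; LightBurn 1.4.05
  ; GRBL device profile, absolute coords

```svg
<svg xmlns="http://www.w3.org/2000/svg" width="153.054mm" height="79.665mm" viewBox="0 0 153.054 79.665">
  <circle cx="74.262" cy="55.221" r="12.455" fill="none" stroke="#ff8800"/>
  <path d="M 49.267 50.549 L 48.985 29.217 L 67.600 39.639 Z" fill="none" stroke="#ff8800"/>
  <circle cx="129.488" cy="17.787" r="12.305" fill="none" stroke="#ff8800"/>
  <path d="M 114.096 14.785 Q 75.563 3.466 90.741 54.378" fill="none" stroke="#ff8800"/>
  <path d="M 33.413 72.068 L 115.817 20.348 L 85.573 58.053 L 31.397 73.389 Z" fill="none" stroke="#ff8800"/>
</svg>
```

; LightBurn 1.4.05
; GRBL device profile, absolute coords
G21
G90
G0 X86.717 Y24.444
M3 S386
G01 X83.069 Y33.251 F2338
G01 X74.262 Y36.899
G01 X65.455 Y33.251
G01 X61.807 Y24.444
G01 X65.455 Y15.637
G01 X74.262 Y11.989
G01 X83.069 Y15.637
G01 X86.717 Y24.444
M5
G0 X49.267 Y29.116
M3 S386
G01 X48.985 Y50.448 F2338
G01 X67.600 Y40.026
G01 X49.267 Y29.116
M5
G0 X141.793 Y61.878
M3 S386
G01 X138.189 Y70.579 F2338
G01 X129.488 Y74.183
G01 X120.787 Y70.579
G01 X117.183 Y61.878
G01 X120.787 Y53.177
G01 X129.488 Y49.573
G01 X138.189 Y53.177
G01 X141.793 Y61.878
M5
G0 X114.096 Y64.880
M3 S386
G01 X98.186 Y66.650 F2338
G01 X88.991 Y60.641
G01 X86.509 Y46.854
G01 X90.741 Y25.287
M5
G0 X33.413 Y7.597
M3 S386
G01 X115.817 Y59.317 F2338
G01 X85.573 Y21.612
G01 X31.397 Y6.276
G01 X33.413 Y7.597
M5

viewBox `0 0 153.054 79.665` with mm width/height → 1 unit = 1 mm. Flip: y_m = 79.665 − y_svg.

**Shape 1** — `<circle>` circle, stroke `#ff8800` → score (S386, F2338). Machine vertices: (86.717,24.444) → (83.069,33.251) → (74.262,36.899) → (65.455,33.251) → (61.807,24.444) → (65.455,15.637) → (74.262,11.989) → (83.069,15.637) → (86.717,24.444). Closed: final G1 returns to the first vertex.

**Shape 2** — `<path>` regular polygon, stroke `#ff8800` → score (S386, F2338). Machine vertices: (49.267,29.116) → (48.985,50.448) → (67.600,40.026) → (49.267,29.116). Closed: final G1 returns to the first vertex.

**Shape 3** — `<circle>` circle, stroke `#ff8800` → score (S386, F2338). Machine vertices: (141.793,61.878) → (138.189,70.579) → (129.488,74.183) → (120.787,70.579) → (117.183,61.878) → (120.787,53.177) → (129.488,49.573) → (138.189,53.177) → (141.793,61.878). Closed: final G1 returns to the first vertex.

**Shape 4** — `<path>` quadratic bezier, stroke `#ff8800` → score (S386, F2338). Control points (SVG): P0=(114.096,14.785), P1=(75.563,3.466), P2=(90.741,54.378); sampled at t=k/4. Machine vertices: (114.096,64.880) → (98.186,66.650) → (88.991,60.641) → (86.509,46.854) → (90.741,25.287). Open path.

**Shape 5** — `<path>` closed polygon, stroke `#ff8800` → score (S386, F2338). Machine vertices: (33.413,7.597) → (115.817,59.317) → (85.573,21.612) → (31.397,6.276) → (33.413,7.597). Closed: final G1 returns to the first vertex.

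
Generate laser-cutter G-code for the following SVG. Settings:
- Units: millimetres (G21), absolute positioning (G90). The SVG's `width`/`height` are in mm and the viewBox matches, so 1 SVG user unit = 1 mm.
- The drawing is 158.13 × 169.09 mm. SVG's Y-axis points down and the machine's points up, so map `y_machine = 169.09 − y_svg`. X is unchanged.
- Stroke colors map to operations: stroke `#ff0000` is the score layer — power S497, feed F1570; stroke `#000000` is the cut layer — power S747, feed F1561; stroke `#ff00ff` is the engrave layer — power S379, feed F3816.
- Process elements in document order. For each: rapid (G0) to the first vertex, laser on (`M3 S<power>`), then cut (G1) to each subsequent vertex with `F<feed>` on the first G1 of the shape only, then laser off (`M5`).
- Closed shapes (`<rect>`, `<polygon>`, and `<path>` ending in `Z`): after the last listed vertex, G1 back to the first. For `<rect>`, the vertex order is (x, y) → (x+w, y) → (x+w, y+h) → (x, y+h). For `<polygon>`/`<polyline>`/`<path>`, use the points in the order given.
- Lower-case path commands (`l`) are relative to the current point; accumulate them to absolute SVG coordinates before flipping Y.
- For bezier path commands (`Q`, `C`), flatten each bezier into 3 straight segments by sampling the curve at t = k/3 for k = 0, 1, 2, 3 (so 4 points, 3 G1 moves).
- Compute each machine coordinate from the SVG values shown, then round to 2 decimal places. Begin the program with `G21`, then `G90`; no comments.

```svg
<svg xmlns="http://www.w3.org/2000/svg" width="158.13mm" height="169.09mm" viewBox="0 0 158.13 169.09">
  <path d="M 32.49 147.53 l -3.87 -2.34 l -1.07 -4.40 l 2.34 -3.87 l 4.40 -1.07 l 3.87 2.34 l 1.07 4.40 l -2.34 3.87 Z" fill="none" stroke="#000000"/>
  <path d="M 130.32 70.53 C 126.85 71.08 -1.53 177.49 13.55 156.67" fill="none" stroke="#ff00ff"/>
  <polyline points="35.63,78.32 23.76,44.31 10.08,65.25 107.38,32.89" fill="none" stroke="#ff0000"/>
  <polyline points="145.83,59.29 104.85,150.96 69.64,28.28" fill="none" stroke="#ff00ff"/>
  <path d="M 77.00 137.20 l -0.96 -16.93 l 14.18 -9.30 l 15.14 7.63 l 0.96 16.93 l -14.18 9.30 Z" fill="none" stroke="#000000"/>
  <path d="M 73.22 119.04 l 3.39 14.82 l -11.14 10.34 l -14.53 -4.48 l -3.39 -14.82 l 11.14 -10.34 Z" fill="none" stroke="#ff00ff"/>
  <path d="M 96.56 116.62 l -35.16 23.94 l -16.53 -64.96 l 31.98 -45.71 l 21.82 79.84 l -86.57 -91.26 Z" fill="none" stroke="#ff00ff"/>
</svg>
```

viewBox `0 0 158.13 169.09` with mm width/height → 1 unit = 1 mm. Flip: y_m = 169.09 − y_svg.

**Shape 1** — `<path>` regular polygon, stroke `#000000` → cut (S747, F1561). Machine vertices: (32.49,21.56) → (28.62,23.90) → (27.55,28.30) → (29.89,32.17) → (34.29,33.24) → (38.16,30.90) → (39.23,26.50) → (36.89,22.63) → (32.49,21.56). Closed: final G1 returns to the first vertex.

**Shape 2** — `<path>` cubic bezier, stroke `#ff00ff` → engrave (S379, F3816). Control points (SVG): P0=(130.32,70.53), P1=(126.85,71.08), P2=(-1.53,177.49), P3=(13.55,156.67); sampled at t=k/3. Machine vertices: (130.32,98.56) → (95.15,71.36) → (36.35,25.38) → (13.55,12.42). Open path.

**Shape 3** — `<polyline>` open polyline, stroke `#ff0000` → score (S497, F1570). Machine vertices: (35.63,90.77) → (23.76,124.78) → (10.08,103.84) → (107.38,136.20). Open path.

**Shape 4** — `<polyline>` open polyline, stroke `#ff00ff` → engrave (S379, F3816). Machine vertices: (145.83,109.80) → (104.85,18.13) → (69.64,140.81). Open path.

**Shape 5** — `<path>` regular polygon, stroke `#000000` → cut (S747, F1561). Machine vertices: (77.00,31.89) → (76.04,48.82) → (90.22,58.12) → (105.36,50.49) → (106.32,33.56) → (92.14,24.26) → (77.00,31.89). Closed: final G1 returns to the first vertex.

**Shape 6** — `<path>` regular polygon, stroke `#ff00ff` → engrave (S379, F3816). Machine vertices: (73.22,50.05) → (76.61,35.23) → (65.47,24.89) → (50.94,29.37) → (47.55,44.19) → (58.69,54.53) → (73.22,50.05). Closed: final G1 returns to the first vertex.

**Shape 7** — `<path>` closed polygon, stroke `#ff00ff` → engrave (S379, F3816). Machine vertices: (96.56,52.47) → (61.40,28.53) → (44.87,93.49) → (76.85,139.20) → (98.67,59.36) → (12.10,150.62) → (96.56,52.47). Closed: final G1 returns to the first vertex.

G21
G90
G0 X32.49 Y21.56
M3 S747
G1 X28.62 Y23.90 F1561
G1 X27.55 Y28.30
G1 X29.89 Y32.17
G1 X34.29 Y33.24
G1 X38.16 Y30.90
G1 X39.23 Y26.50
G1 X36.89 Y22.63
G1 X32.49 Y21.56
M5
G0 X130.32 Y98.56
M3 S379
G1 X95.15 Y71.36 F3816
G1 X36.35 Y25.38
G1 X13.55 Y12.42
M5
G0 X35.63 Y90.77
M3 S497
G1 X23.76 Y124.78 F1570
G1 X10.08 Y103.84
G1 X107.38 Y136.20
M5
G0 X145.83 Y109.80
M3 S379
G1 X104.85 Y18.13 F3816
G1 X69.64 Y140.81
M5
G0 X77.00 Y31.89
M3 S747
G1 X76.04 Y48.82 F1561
G1 X90.22 Y58.12
G1 X105.36 Y50.49
G1 X106.32 Y33.56
G1 X92.14 Y24.26
G1 X77.00 Y31.89
M5
G0 X73.22 Y50.05
M3 S379
G1 X76.61 Y35.23 F3816
G1 X65.47 Y24.89
G1 X50.94 Y29.37
G1 X47.55 Y44.19
G1 X58.69 Y54.53
G1 X73.22 Y50.05
M5
G0 X96.56 Y52.47
M3 S379
G1 X61.40 Y28.53 F3816
G1 X44.87 Y93.49
G1 X76.85 Y139.20
G1 X98.67 Y59.36
G1 X12.10 Y150.62
G1 X96.56 Y52.47
M5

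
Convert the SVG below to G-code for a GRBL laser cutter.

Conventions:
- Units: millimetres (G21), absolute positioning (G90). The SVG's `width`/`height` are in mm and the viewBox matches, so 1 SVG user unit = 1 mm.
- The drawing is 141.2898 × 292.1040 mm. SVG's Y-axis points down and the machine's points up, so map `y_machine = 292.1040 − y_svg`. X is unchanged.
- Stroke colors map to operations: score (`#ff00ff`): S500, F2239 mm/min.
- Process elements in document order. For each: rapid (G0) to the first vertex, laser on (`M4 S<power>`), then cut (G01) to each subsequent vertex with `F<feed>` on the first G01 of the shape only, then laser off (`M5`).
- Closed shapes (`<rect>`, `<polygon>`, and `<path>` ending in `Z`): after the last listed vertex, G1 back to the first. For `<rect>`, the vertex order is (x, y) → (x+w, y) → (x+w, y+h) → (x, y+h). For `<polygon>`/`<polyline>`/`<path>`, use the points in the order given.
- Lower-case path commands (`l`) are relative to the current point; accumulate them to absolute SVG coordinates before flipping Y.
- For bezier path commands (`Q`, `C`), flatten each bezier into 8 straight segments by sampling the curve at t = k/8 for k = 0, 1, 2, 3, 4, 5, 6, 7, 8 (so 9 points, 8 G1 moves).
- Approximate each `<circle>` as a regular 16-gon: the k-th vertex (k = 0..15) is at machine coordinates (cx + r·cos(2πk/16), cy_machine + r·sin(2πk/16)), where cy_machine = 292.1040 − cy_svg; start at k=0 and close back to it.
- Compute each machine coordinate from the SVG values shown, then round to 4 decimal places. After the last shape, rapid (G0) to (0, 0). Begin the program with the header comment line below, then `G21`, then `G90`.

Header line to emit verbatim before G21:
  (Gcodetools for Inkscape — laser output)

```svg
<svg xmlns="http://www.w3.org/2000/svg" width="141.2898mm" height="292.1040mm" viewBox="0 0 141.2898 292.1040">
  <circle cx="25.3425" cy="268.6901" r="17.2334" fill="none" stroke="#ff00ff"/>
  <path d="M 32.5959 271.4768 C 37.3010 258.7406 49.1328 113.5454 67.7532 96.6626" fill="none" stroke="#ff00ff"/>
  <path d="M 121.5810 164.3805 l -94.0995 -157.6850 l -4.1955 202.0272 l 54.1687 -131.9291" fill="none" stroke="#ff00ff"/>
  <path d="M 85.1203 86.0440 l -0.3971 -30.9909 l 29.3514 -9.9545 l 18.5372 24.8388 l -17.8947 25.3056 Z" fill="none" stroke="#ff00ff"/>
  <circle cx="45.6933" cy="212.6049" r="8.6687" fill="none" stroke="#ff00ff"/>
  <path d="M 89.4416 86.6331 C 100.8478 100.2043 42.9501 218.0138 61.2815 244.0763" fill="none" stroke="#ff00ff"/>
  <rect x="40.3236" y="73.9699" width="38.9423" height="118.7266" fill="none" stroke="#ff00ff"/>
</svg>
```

(Gcodetools for Inkscape — laser output)
G21
G90
G0 X42.5759 Y23.4139
M4 S500
G01 X41.2641 Y30.0088 F2239
G01 X37.5284 Y35.5998
G01 X31.9374 Y39.3355
G01 X25.3425 Y40.6473
G01 X18.7476 Y39.3355
G01 X13.1566 Y35.5998
G01 X9.4209 Y30.0088
G01 X8.1091 Y23.4139
G01 X9.4209 Y16.8190
G01 X13.1566 Y11.2280
G01 X18.7476 Y7.4923
G01 X25.3425 Y6.1805
G01 X31.9374 Y7.4923
G01 X37.5284 Y11.2280
G01 X41.2641 Y16.8190
G01 X42.5759 Y23.4139
M5
G0 X32.5959 Y20.6272
M4 S500
G01 X34.6937 Y31.1030 F2239
G01 X37.4557 Y50.9409
G01 X40.8779 Y77.0849
G01 X44.9563 Y106.4793
G01 X49.6870 Y136.0681
G01 X55.0660 Y162.7953
G01 X61.0894 Y183.6050
G01 X67.7532 Y195.4414
M5
G0 X121.5810 Y127.7235
M4 S500
G01 X27.4815 Y285.4085 F2239
G01 X23.2860 Y83.3813
G01 X77.4547 Y215.3104
M5
G0 X85.1203 Y206.0600
M4 S500
G01 X84.7232 Y237.0509 F2239
G01 X114.0746 Y247.0054
G01 X132.6118 Y222.1666
G01 X114.7171 Y196.8610
G01 X85.1203 Y206.0600
M5
G0 X54.3620 Y79.4991
M4 S500
G01 X53.7021 Y82.8165 F2239
G01 X51.8230 Y85.6288
G01 X49.0107 Y87.5079
G01 X45.6933 Y88.1678
G01 X42.3759 Y87.5079
G01 X39.5636 Y85.6288
G01 X37.6845 Y82.8165
G01 X37.0246 Y79.4991
G01 X37.6845 Y76.1817
G01 X39.5636 Y73.3694
G01 X42.3759 Y71.4903
G01 X45.6933 Y70.8304
G01 X49.0107 Y71.4903
G01 X51.8230 Y73.3694
G01 X53.7021 Y76.1817
G01 X54.3620 Y79.4991
M5
G0 X89.4416 Y205.4709
M4 S500
G01 X90.7545 Y195.8783 F2239
G01 X87.2757 Y178.8101
G01 X80.7106 Y156.5629
G01 X72.7646 Y131.4335
G01 X65.1432 Y105.7186
G01 X59.5520 Y81.7149
G01 X57.6962 Y61.7190
G01 X61.2815 Y48.0277
M5
G0 X40.3236 Y218.1341
M4 S500
G01 X79.2659 Y218.1341 F2239
G01 X79.2659 Y99.4075
G01 X40.3236 Y99.4075
G01 X40.3236 Y218.1341
M5
G0 X0.0000 Y0.0000

1 u = 1 mm; y_m = 292.1040 − y.

[1] `<circle>` circle, #ff00ff→score S500 F2239: (42.5759,23.4139) → (41.2641,30.0088) → (37.5284,35.5998) → (31.9374,39.3355) → (25.3425,40.6473) → (18.7476,39.3355) → (13.1566,35.5998) → (9.4209,30.0088) → (8.1091,23.4139) → (9.4209,16.8190) → (13.1566,11.2280) → (18.7476,7.4923) → (25.3425,6.1805) → (31.9374,7.4923) → (37.5284,11.2280) → (41.2641,16.8190) → (42.5759,23.4139) (closed)

[2] `<path>` cubic bezier, #ff00ff→score S500 F2239: (32.5959,20.6272) → (34.6937,31.1030) → (37.4557,50.9409) → (40.8779,77.0849) → (44.9563,106.4793) → (49.6870,136.0681) → (55.0660,162.7953) → (61.0894,183.6050) → (67.7532,195.4414)

[3] `<path>` open polyline, #ff00ff→score S500 F2239: (121.5810,127.7235) → (27.4815,285.4085) → (23.2860,83.3813) → (77.4547,215.3104)

[4] `<path>` regular polygon, #ff00ff→score S500 F2239: (85.1203,206.0600) → (84.7232,237.0509) → (114.0746,247.0054) → (132.6118,222.1666) → (114.7171,196.8610) → (85.1203,206.0600) (closed)

[5] `<circle>` circle, #ff00ff→score S500 F2239: (54.3620,79.4991) → (53.7021,82.8165) → (51.8230,85.6288) → (49.0107,87.5079) → (45.6933,88.1678) → (42.3759,87.5079) → (39.5636,85.6288) → (37.6845,82.8165) → (37.0246,79.4991) → (37.6845,76.1817) → (39.5636,73.3694) → (42.3759,71.4903) → (45.6933,70.8304) → (49.0107,71.4903) → (51.8230,73.3694) → (53.7021,76.1817) → (54.3620,79.4991) (closed)

[6] `<path>` cubic bezier, #ff00ff→score S500 F2239: (89.4416,205.4709) → (90.7545,195.8783) → (87.2757,178.8101) → (80.7106,156.5629) → (72.7646,131.4335) → (65.1432,105.7186) → (59.5520,81.7149) → (57.6962,61.7190) → (61.2815,48.0277)

[7] `<rect>` rectangle, #ff00ff→score S500 F2239: (40.3236,218.1341) → (79.2659,218.1341) → (79.2659,99.4075) → (40.3236,99.4075) → (40.3236,218.1341) (closed)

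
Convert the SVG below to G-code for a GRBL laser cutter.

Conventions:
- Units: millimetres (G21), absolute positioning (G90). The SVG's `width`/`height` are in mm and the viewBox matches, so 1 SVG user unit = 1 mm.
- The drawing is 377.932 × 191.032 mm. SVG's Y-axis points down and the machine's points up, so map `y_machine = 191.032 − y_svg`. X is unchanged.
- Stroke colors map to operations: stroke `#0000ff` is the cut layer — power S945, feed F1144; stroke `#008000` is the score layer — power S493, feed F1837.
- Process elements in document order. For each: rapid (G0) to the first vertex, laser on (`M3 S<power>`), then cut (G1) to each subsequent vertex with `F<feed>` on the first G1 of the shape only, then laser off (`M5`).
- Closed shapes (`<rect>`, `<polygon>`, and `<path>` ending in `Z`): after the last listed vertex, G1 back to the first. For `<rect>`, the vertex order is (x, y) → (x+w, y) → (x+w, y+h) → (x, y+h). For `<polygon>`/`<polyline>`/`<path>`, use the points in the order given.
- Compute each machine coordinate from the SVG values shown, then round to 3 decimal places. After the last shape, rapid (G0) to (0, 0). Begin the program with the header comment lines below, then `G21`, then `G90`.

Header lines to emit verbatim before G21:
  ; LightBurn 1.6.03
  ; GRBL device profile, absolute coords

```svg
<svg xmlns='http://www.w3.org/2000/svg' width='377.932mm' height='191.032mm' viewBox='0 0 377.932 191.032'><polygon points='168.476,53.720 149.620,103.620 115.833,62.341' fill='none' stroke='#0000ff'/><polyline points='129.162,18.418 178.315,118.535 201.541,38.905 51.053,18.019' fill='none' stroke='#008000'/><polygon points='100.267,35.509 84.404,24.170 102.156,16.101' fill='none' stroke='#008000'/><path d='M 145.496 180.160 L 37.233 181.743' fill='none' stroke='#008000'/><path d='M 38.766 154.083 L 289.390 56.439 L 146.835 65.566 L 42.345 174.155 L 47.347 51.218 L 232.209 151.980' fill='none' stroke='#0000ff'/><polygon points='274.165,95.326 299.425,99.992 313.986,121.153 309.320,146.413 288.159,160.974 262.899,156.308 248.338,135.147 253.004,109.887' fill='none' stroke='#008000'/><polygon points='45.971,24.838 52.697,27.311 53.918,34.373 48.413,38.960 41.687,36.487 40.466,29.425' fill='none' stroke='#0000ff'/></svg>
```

Since the viewBox matches the mm dimensions, user units are millimetres directly. The only transform is the Y-flip y_m = 191.032 − y_svg.

Shape 1 is a regular polygon drawn with `<polygon>`. Its stroke #0000ff means cut at S945, F1144. After flipping Y the toolpath is (168.476,137.312) → (149.620,87.412) → (115.833,128.691) → (168.476,137.312), returning to the start.

Shape 2 is a open polyline drawn with `<polyline>`. Its stroke #008000 means score at S493, F1837. After flipping Y the toolpath is (129.162,172.614) → (178.315,72.497) → (201.541,152.127) → (51.053,173.013).

Shape 3 is a regular polygon drawn with `<polygon>`. Its stroke #008000 means score at S493, F1837. After flipping Y the toolpath is (100.267,155.523) → (84.404,166.862) → (102.156,174.931) → (100.267,155.523), returning to the start.

Shape 4 is a line segment drawn with `<path>`. Its stroke #008000 means score at S493, F1837. After flipping Y the toolpath is (145.496,10.872) → (37.233,9.289).

Shape 5 is a open polyline drawn with `<path>`. Its stroke #0000ff means cut at S945, F1144. After flipping Y the toolpath is (38.766,36.949) → (289.390,134.593) → (146.835,125.466) → (42.345,16.877) → (47.347,139.814) → (232.209,39.052).

Shape 6 is a regular polygon drawn with `<polygon>`. Its stroke #008000 means score at S493, F1837. After flipping Y the toolpath is (274.165,95.706) → (299.425,91.040) → (313.986,69.879) → (309.320,44.619) → (288.159,30.058) → (262.899,34.724) → (248.338,55.885) → (253.004,81.145) → (274.165,95.706), returning to the start.

Shape 7 is a regular polygon drawn with `<polygon>`. Its stroke #0000ff means cut at S945, F1144. After flipping Y the toolpath is (45.971,166.194) → (52.697,163.721) → (53.918,156.659) → (48.413,152.072) → (41.687,154.545) → (40.466,161.607) → (45.971,166.194), returning to the start.

; LightBurn 1.6.03
; GRBL device profile, absolute coords
G21
G90
G0 X168.476 Y137.312
M3 S945
G1 X149.620 Y87.412 F1144
G1 X115.833 Y128.691
G1 X168.476 Y137.312
M5
G0 X129.162 Y172.614
M3 S493
G1 X178.315 Y72.497 F1837
G1 X201.541 Y152.127
G1 X51.053 Y173.013
M5
G0 X100.267 Y155.523
M3 S493
G1 X84.404 Y166.862 F1837
G1 X102.156 Y174.931
G1 X100.267 Y155.523
M5
G0 X145.496 Y10.872
M3 S493
G1 X37.233 Y9.289 F1837
M5
G0 X38.766 Y36.949
M3 S945
G1 X289.390 Y134.593 F1144
G1 X146.835 Y125.466
G1 X42.345 Y16.877
G1 X47.347 Y139.814
G1 X232.209 Y39.052
M5
G0 X274.165 Y95.706
M3 S493
G1 X299.425 Y91.040 F1837
G1 X313.986 Y69.879
G1 X309.320 Y44.619
G1 X288.159 Y30.058
G1 X262.899 Y34.724
G1 X248.338 Y55.885
G1 X253.004 Y81.145
G1 X274.165 Y95.706
M5
G0 X45.971 Y166.194
M3 S945
G1 X52.697 Y163.721 F1144
G1 X53.918 Y156.659
G1 X48.413 Y152.072
G1 X41.687 Y154.545
G1 X40.466 Y161.607
G1 X45.971 Y166.194
M5
G0 X0.000 Y0.000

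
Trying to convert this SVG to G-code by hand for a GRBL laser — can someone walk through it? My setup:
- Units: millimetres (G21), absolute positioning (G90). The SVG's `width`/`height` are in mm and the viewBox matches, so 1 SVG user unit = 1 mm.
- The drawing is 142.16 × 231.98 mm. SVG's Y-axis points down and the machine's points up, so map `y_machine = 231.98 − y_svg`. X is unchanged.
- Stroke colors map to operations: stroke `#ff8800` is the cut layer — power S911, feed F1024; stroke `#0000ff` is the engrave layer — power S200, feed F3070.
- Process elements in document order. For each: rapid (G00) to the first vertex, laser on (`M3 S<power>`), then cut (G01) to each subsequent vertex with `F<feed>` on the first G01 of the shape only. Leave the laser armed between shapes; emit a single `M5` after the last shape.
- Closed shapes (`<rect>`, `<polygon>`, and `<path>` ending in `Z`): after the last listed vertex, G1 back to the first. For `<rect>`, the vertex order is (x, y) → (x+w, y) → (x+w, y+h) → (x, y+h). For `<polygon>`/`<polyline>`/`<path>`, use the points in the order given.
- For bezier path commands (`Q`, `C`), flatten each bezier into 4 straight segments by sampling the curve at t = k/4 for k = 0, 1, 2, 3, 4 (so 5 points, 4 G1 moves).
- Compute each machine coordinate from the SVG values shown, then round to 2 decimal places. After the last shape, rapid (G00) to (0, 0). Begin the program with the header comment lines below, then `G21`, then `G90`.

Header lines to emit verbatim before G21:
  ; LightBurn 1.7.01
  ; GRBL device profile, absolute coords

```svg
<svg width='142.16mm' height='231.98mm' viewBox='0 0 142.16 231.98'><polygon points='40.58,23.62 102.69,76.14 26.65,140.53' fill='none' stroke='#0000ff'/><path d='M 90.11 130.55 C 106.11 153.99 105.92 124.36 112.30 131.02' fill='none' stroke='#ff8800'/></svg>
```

; LightBurn 1.7.01
; GRBL device profile, absolute coords
G21
G90
G00 X40.58 Y208.36
M3 S200
G01 X102.69 Y155.84 F3070
G01 X26.65 Y91.45
G01 X40.58 Y208.36
G00 X90.11 Y101.43
M3 S911
G01 X99.43 Y92.40 F1024
G01 X104.81 Y94.90
G01 X108.39 Y100.55
G01 X112.30 Y100.96
M5
G00 X0.00 Y0.00

Since the viewBox matches the mm dimensions, user units are millimetres directly. The only transform is the Y-flip y_m = 231.98 − y_svg.

Shape 1 is a closed polygon drawn with `<polygon>`. Its stroke #0000ff means engrave at S200, F3070. After flipping Y the toolpath is (40.58,208.36) → (102.69,155.84) → (26.65,91.45) → (40.58,208.36), returning to the start.

Shape 2 is a cubic bezier drawn with `<path>`. Its stroke #ff8800 means cut at S911, F1024. After flipping Y the toolpath is (90.11,101.43) → (99.43,92.40) → (104.81,94.90) → (108.39,100.55) → (112.30,100.96).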